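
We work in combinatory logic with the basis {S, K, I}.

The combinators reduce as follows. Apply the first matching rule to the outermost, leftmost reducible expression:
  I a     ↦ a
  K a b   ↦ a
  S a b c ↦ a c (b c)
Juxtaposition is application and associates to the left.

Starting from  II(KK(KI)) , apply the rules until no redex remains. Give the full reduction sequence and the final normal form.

  start: II(KK(KI))
  step 1: I(KK(KI))
  step 2: KK(KI)
  step 3: K

Answer: normal form = K  (in 3 steps)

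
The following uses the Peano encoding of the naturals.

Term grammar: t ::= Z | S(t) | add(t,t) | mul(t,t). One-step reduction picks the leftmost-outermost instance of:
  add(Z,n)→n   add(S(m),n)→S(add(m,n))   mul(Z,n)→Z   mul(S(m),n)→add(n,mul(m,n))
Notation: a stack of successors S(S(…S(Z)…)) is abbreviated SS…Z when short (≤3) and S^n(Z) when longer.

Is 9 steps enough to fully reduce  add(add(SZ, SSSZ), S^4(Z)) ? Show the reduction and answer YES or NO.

Answer: YES — reaches normal form S^8(Z) in 7 ≤ 9 steps

Derivation:
  start: add(add(SZ, SSSZ), S^4(Z))
  →1  add(S(add(Z, SSSZ)), S^4(Z))
  →2  S(add(add(Z, SSSZ), S^4(Z)))
  →3  S(add(SSSZ, S^4(Z)))
  →4  S(S(add(SSZ, S^4(Z))))
  →5  S(S(S(add(SZ, S^4(Z)))))
  →6  S(S(S(S(add(Z, S^4(Z))))))
  →7  S^8(Z)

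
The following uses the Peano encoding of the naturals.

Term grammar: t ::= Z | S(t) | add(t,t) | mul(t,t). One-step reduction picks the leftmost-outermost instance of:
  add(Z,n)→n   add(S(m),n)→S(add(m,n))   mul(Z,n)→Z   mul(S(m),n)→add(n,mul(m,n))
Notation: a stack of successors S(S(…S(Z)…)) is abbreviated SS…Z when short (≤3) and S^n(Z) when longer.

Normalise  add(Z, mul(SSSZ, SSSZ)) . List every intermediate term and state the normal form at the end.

  start: add(Z, mul(SSSZ, SSSZ))
  →1  mul(SSSZ, SSSZ)
  →2  add(SSSZ, mul(SSZ, SSSZ))
  →3  S(add(SSZ, mul(SSZ, SSSZ)))
  →4  S(S(add(SZ, mul(SSZ, SSSZ))))
  →5  S(S(S(add(Z, mul(SSZ, SSSZ)))))
  →6  S(S(S(mul(SSZ, SSSZ))))
  →7  S(S(S(add(SSSZ, mul(SZ, SSSZ)))))
  →8  S(S(S(S(add(SSZ, mul(SZ, SSSZ))))))
  →9  S(S(S(S(S(add(SZ, mul(SZ, SSSZ)))))))
  →10  S(S(S(S(S(S(add(Z, mul(SZ, SSSZ))))))))
  →11  S(S(S(S(S(S(mul(SZ, SSSZ)))))))
  →12  S(S(S(S(S(S(add(SSSZ, mul(Z, SSSZ))))))))
  →13  S(S(S(S(S(S(S(add(SSZ, mul(Z, SSSZ)))))))))
  →14  S(S(S(S(S(S(S(S(add(SZ, mul(Z, SSSZ))))))))))
  →15  S(S(S(S(S(S(S(S(S(add(Z, mul(Z, SSSZ)))))))))))
  →16  S(S(S(S(S(S(S(S(S(mul(Z, SSSZ))))))))))
  →17  S^9(Z)

Answer: normal form = S^9(Z)  (in 17 steps)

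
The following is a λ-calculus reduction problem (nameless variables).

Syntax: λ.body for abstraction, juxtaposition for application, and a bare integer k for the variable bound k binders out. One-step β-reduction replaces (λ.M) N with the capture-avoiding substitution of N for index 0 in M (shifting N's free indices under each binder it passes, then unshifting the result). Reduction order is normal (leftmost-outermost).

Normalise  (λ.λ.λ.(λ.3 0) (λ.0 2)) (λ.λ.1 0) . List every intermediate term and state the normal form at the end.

  start: (λ.λ.λ.(λ.3 0) (λ.0 2)) (λ.λ.1 0)
  →1  λ.λ.(λ.(λ.λ.1 0) 0) (λ.0 2)
  →2  λ.λ.(λ.λ.1 0) (λ.0 2)
  →3  λ.λ.λ.(λ.0 3) 0
  →4  λ.λ.λ.0 2

Answer: normal form = λ.λ.λ.0 2  (in 4 steps)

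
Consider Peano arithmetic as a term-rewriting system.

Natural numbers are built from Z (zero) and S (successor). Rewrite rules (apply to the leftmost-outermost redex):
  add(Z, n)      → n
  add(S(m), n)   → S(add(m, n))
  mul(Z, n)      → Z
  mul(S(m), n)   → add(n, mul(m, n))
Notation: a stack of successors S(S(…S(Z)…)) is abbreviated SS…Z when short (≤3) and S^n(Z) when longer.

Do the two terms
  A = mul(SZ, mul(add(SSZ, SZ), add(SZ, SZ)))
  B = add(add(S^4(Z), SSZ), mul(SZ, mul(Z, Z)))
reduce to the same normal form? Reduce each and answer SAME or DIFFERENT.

Answer: SAME — A ⇓ S^6(Z), B ⇓ S^6(Z)

Derivation:
Term A:
  start: mul(SZ, mul(add(SSZ, SZ), add(SZ, SZ)))
  [1] add(mul(add(SSZ, SZ), add(SZ, SZ)), mul(Z, mul(add(SSZ, SZ), add(SZ, SZ))))
  [2] add(mul(S(add(SZ, SZ)), add(SZ, SZ)), mul(Z, mul(add(SSZ, SZ), add(SZ, SZ))))
  [3] add(add(add(SZ, SZ), mul(add(SZ, SZ), add(SZ, SZ))), mul(Z, mul(add(SSZ, SZ), add(SZ, SZ))))
  [4] add(add(S(add(Z, SZ)), mul(add(SZ, SZ), add(SZ, SZ))), mul(Z, mul(add(SSZ, SZ), add(SZ, SZ))))
  [5] add(S(add(add(Z, SZ), mul(add(SZ, SZ), add(SZ, SZ)))), mul(Z, mul(add(SSZ, SZ), add(SZ, SZ))))
  [6] S(add(add(add(Z, SZ), mul(add(SZ, SZ), add(SZ, SZ))), mul(Z, mul(add(SSZ, SZ), add(SZ, SZ)))))
  [7] S(add(add(SZ, mul(add(SZ, SZ), add(SZ, SZ))), mul(Z, mul(add(SSZ, SZ), add(SZ, SZ)))))
  [8] S(add(S(add(Z, mul(add(SZ, SZ), add(SZ, SZ)))), mul(Z, mul(add(SSZ, SZ), add(SZ, SZ)))))
  [9] S(S(add(add(Z, mul(add(SZ, SZ), add(SZ, SZ))), mul(Z, mul(add(SSZ, SZ), add(SZ, SZ))))))
  [10] S(S(add(mul(add(SZ, SZ), add(SZ, SZ)), mul(Z, mul(add(SSZ, SZ), add(SZ, SZ))))))
  [11] S(S(add(mul(S(add(Z, SZ)), add(SZ, SZ)), mul(Z, mul(add(SSZ, SZ), add(SZ, SZ))))))
  [12] S(S(add(add(add(SZ, SZ), mul(add(Z, SZ), add(SZ, SZ))), mul(Z, mul(add(SSZ, SZ), add(SZ, SZ))))))
  [13] S(S(add(add(S(add(Z, SZ)), mul(add(Z, SZ), add(SZ, SZ))), mul(Z, mul(add(SSZ, SZ), add(SZ, SZ))))))
  [14] S(S(add(S(add(add(Z, SZ), mul(add(Z, SZ), add(SZ, SZ)))), mul(Z, mul(add(SSZ, SZ), add(SZ, SZ))))))
  [15] S(S(S(add(add(add(Z, SZ), mul(add(Z, SZ), add(SZ, SZ))), mul(Z, mul(add(SSZ, SZ), add(SZ, SZ)))))))
  [16] S(S(S(add(add(SZ, mul(add(Z, SZ), add(SZ, SZ))), mul(Z, mul(add(SSZ, SZ), add(SZ, SZ)))))))
  [17] S(S(S(add(S(add(Z, mul(add(Z, SZ), add(SZ, SZ)))), mul(Z, mul(add(SSZ, SZ), add(SZ, SZ)))))))
  [18] S(S(S(S(add(add(Z, mul(add(Z, SZ), add(SZ, SZ))), mul(Z, mul(add(SSZ, SZ), add(SZ, SZ))))))))
  [19] S(S(S(S(add(mul(add(Z, SZ), add(SZ, SZ)), mul(Z, mul(add(SSZ, SZ), add(SZ, SZ))))))))
  [20] S(S(S(S(add(mul(SZ, add(SZ, SZ)), mul(Z, mul(add(SSZ, SZ), add(SZ, SZ))))))))
  [21] S(S(S(S(add(add(add(SZ, SZ), mul(Z, add(SZ, SZ))), mul(Z, mul(add(SSZ, SZ), add(SZ, SZ))))))))
  [22] S(S(S(S(add(add(S(add(Z, SZ)), mul(Z, add(SZ, SZ))), mul(Z, mul(add(SSZ, SZ), add(SZ, SZ))))))))
  [23] S(S(S(S(add(S(add(add(Z, SZ), mul(Z, add(SZ, SZ)))), mul(Z, mul(add(SSZ, SZ), add(SZ, SZ))))))))
  [24] S(S(S(S(S(add(add(add(Z, SZ), mul(Z, add(SZ, SZ))), mul(Z, mul(add(SSZ, SZ), add(SZ, SZ)))))))))
  [25] S(S(S(S(S(add(add(SZ, mul(Z, add(SZ, SZ))), mul(Z, mul(add(SSZ, SZ), add(SZ, SZ)))))))))
  [26] S(S(S(S(S(add(S(add(Z, mul(Z, add(SZ, SZ)))), mul(Z, mul(add(SSZ, SZ), add(SZ, SZ)))))))))
  [27] S(S(S(S(S(S(add(add(Z, mul(Z, add(SZ, SZ))), mul(Z, mul(add(SSZ, SZ), add(SZ, SZ))))))))))
  [28] S(S(S(S(S(S(add(mul(Z, add(SZ, SZ)), mul(Z, mul(add(SSZ, SZ), add(SZ, SZ))))))))))
  [29] S(S(S(S(S(S(add(Z, mul(Z, mul(add(SSZ, SZ), add(SZ, SZ))))))))))
  [30] S(S(S(S(S(S(mul(Z, mul(add(SSZ, SZ), add(SZ, SZ)))))))))
  [31] S^6(Z)

Term B:
  start: add(add(S^4(Z), SSZ), mul(SZ, mul(Z, Z)))
  [1] add(S(add(SSSZ, SSZ)), mul(SZ, mul(Z, Z)))
  [2] S(add(add(SSSZ, SSZ), mul(SZ, mul(Z, Z))))
  [3] S(add(S(add(SSZ, SSZ)), mul(SZ, mul(Z, Z))))
  [4] S(S(add(add(SSZ, SSZ), mul(SZ, mul(Z, Z)))))
  [5] S(S(add(S(add(SZ, SSZ)), mul(SZ, mul(Z, Z)))))
  [6] S(S(S(add(add(SZ, SSZ), mul(SZ, mul(Z, Z))))))
  [7] S(S(S(add(S(add(Z, SSZ)), mul(SZ, mul(Z, Z))))))
  [8] S(S(S(S(add(add(Z, SSZ), mul(SZ, mul(Z, Z)))))))
  [9] S(S(S(S(add(SSZ, mul(SZ, mul(Z, Z)))))))
  [10] S(S(S(S(S(add(SZ, mul(SZ, mul(Z, Z))))))))
  [11] S(S(S(S(S(S(add(Z, mul(SZ, mul(Z, Z)))))))))
  [12] S(S(S(S(S(S(mul(SZ, mul(Z, Z))))))))
  [13] S(S(S(S(S(S(add(mul(Z, Z), mul(Z, mul(Z, Z)))))))))
  [14] S(S(S(S(S(S(add(Z, mul(Z, mul(Z, Z)))))))))
  [15] S(S(S(S(S(S(mul(Z, mul(Z, Z))))))))
  [16] S^6(Z)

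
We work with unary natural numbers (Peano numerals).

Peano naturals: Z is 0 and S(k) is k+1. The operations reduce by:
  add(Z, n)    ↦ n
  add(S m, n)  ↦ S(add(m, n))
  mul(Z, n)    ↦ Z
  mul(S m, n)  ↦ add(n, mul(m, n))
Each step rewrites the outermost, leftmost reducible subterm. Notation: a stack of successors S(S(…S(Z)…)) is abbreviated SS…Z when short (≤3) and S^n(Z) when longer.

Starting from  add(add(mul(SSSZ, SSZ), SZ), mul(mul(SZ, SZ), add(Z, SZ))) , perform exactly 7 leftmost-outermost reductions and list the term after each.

Answer: after 7 steps: S(S(add(add(add(Z, mul(SSZ, SSZ)), SZ), mul(mul(SZ, SZ), add(Z, SZ)))))

Working:
  start: add(add(mul(SSSZ, SSZ), SZ), mul(mul(SZ, SZ), add(Z, SZ)))
  →1  add(add(add(SSZ, mul(SSZ, SSZ)), SZ), mul(mul(SZ, SZ), add(Z, SZ)))
  →2  add(add(S(add(SZ, mul(SSZ, SSZ))), SZ), mul(mul(SZ, SZ), add(Z, SZ)))
  →3  add(S(add(add(SZ, mul(SSZ, SSZ)), SZ)), mul(mul(SZ, SZ), add(Z, SZ)))
  →4  S(add(add(add(SZ, mul(SSZ, SSZ)), SZ), mul(mul(SZ, SZ), add(Z, SZ))))
  →5  S(add(add(S(add(Z, mul(SSZ, SSZ))), SZ), mul(mul(SZ, SZ), add(Z, SZ))))
  →6  S(add(S(add(add(Z, mul(SSZ, SSZ)), SZ)), mul(mul(SZ, SZ), add(Z, SZ))))
  →7  S(S(add(add(add(Z, mul(SSZ, SSZ)), SZ), mul(mul(SZ, SZ), add(Z, SZ)))))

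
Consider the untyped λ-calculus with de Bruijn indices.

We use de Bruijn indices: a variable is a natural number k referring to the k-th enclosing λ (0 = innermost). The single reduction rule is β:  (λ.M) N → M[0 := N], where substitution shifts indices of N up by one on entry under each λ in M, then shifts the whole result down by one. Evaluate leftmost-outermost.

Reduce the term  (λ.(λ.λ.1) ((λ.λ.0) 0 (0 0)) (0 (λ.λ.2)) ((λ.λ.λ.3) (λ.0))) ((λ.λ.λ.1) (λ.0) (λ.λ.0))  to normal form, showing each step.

  start: (λ.(λ.λ.1) ((λ.λ.0) 0 (0 0)) (0 (λ.λ.2)) ((λ.λ.λ.3) (λ.0))) ((λ.λ.λ.1) (λ.0) (λ.λ.0))
  →1  (λ.λ.1) ((λ.λ.0) ((λ.λ.λ.1) (λ.0) (λ.λ.0)) ((λ.λ.λ.1) (λ.0) (λ.λ.0) ((λ.λ.λ.1) (λ.0) (λ.λ.0)))) ((λ.λ.λ.1) (λ.0) (λ.λ.0) (λ.λ.(λ.λ.λ.1) (λ.0) (λ.λ.0))) ((λ.λ.λ.(λ.λ.λ.1) (λ.0) (λ.λ.0)) (λ.0))
  →2  (λ.(λ.λ.0) ((λ.λ.λ.1) (λ.0) (λ.λ.0)) ((λ.λ.λ.1) (λ.0) (λ.λ.0) ((λ.λ.λ.1) (λ.0) (λ.λ.0)))) ((λ.λ.λ.1) (λ.0) (λ.λ.0) (λ.λ.(λ.λ.λ.1) (λ.0) (λ.λ.0))) ((λ.λ.λ.(λ.λ.λ.1) (λ.0) (λ.λ.0)) (λ.0))
  →3  (λ.λ.0) ((λ.λ.λ.1) (λ.0) (λ.λ.0)) ((λ.λ.λ.1) (λ.0) (λ.λ.0) ((λ.λ.λ.1) (λ.0) (λ.λ.0))) ((λ.λ.λ.(λ.λ.λ.1) (λ.0) (λ.λ.0)) (λ.0))
  →4  (λ.0) ((λ.λ.λ.1) (λ.0) (λ.λ.0) ((λ.λ.λ.1) (λ.0) (λ.λ.0))) ((λ.λ.λ.(λ.λ.λ.1) (λ.0) (λ.λ.0)) (λ.0))
  →5  (λ.λ.λ.1) (λ.0) (λ.λ.0) ((λ.λ.λ.1) (λ.0) (λ.λ.0)) ((λ.λ.λ.(λ.λ.λ.1) (λ.0) (λ.λ.0)) (λ.0))
  →6  (λ.λ.1) (λ.λ.0) ((λ.λ.λ.1) (λ.0) (λ.λ.0)) ((λ.λ.λ.(λ.λ.λ.1) (λ.0) (λ.λ.0)) (λ.0))
  →7  (λ.λ.λ.0) ((λ.λ.λ.1) (λ.0) (λ.λ.0)) ((λ.λ.λ.(λ.λ.λ.1) (λ.0) (λ.λ.0)) (λ.0))
  →8  (λ.λ.0) ((λ.λ.λ.(λ.λ.λ.1) (λ.0) (λ.λ.0)) (λ.0))
  →9  λ.0

Answer: normal form = λ.0  (in 9 steps)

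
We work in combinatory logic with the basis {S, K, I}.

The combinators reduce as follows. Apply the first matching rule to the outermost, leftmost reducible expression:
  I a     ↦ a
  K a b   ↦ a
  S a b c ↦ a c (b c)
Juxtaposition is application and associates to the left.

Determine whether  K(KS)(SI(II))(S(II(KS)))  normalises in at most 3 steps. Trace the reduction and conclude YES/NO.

Answer: YES — reaches normal form S in 2 ≤ 3 steps

Reduction:
  start: K(KS)(SI(II))(S(II(KS)))
  [1] KS(S(II(KS)))
  [2] S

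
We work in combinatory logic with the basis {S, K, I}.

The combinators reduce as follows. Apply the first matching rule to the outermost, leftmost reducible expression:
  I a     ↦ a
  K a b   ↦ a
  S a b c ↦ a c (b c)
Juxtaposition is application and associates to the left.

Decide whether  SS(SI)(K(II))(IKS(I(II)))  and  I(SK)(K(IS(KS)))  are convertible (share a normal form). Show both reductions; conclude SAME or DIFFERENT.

Term A:
  start: SS(SI)(K(II))(IKS(I(II)))
  →1  S(K(II))(SI(K(II)))(IKS(I(II)))
  →2  K(II)(IKS(I(II)))(SI(K(II))(IKS(I(II))))
  →3  II(SI(K(II))(IKS(I(II))))
  →4  I(SI(K(II))(IKS(I(II))))
  →5  SI(K(II))(IKS(I(II)))
  →6  I(IKS(I(II)))(K(II)(IKS(I(II))))
  →7  IKS(I(II))(K(II)(IKS(I(II))))
  →8  KS(I(II))(K(II)(IKS(I(II))))
  →9  S(K(II)(IKS(I(II))))
  →10  S(II)
  →11  SI

Term B:
  start: I(SK)(K(IS(KS)))
  →1  SK(K(IS(KS)))
  →2  SK(K(S(KS)))

Answer: DIFFERENT — A ⇓ SI, B ⇓ SK(K(S(KS)))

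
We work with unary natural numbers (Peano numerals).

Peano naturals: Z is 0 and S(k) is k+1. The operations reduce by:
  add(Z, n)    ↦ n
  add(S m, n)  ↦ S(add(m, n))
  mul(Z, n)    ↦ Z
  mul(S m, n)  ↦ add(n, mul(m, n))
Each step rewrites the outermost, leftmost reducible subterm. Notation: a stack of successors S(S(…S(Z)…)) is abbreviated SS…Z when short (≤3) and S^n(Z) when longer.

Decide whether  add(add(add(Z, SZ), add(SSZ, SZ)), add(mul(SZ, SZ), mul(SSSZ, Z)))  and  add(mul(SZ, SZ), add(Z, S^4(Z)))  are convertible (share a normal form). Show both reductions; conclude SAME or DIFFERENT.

Term A:
  start: add(add(add(Z, SZ), add(SSZ, SZ)), add(mul(SZ, SZ), mul(SSSZ, Z)))
  step 1: add(add(SZ, add(SSZ, SZ)), add(mul(SZ, SZ), mul(SSSZ, Z)))
  step 2: add(S(add(Z, add(SSZ, SZ))), add(mul(SZ, SZ), mul(SSSZ, Z)))
  step 3: S(add(add(Z, add(SSZ, SZ)), add(mul(SZ, SZ), mul(SSSZ, Z))))
  step 4: S(add(add(SSZ, SZ), add(mul(SZ, SZ), mul(SSSZ, Z))))
  step 5: S(add(S(add(SZ, SZ)), add(mul(SZ, SZ), mul(SSSZ, Z))))
  step 6: S(S(add(add(SZ, SZ), add(mul(SZ, SZ), mul(SSSZ, Z)))))
  step 7: S(S(add(S(add(Z, SZ)), add(mul(SZ, SZ), mul(SSSZ, Z)))))
  step 8: S(S(S(add(add(Z, SZ), add(mul(SZ, SZ), mul(SSSZ, Z))))))
  step 9: S(S(S(add(SZ, add(mul(SZ, SZ), mul(SSSZ, Z))))))
  step 10: S(S(S(S(add(Z, add(mul(SZ, SZ), mul(SSSZ, Z)))))))
  step 11: S(S(S(S(add(mul(SZ, SZ), mul(SSSZ, Z))))))
  step 12: S(S(S(S(add(add(SZ, mul(Z, SZ)), mul(SSSZ, Z))))))
  step 13: S(S(S(S(add(S(add(Z, mul(Z, SZ))), mul(SSSZ, Z))))))
  step 14: S(S(S(S(S(add(add(Z, mul(Z, SZ)), mul(SSSZ, Z)))))))
  step 15: S(S(S(S(S(add(mul(Z, SZ), mul(SSSZ, Z)))))))
  step 16: S(S(S(S(S(add(Z, mul(SSSZ, Z)))))))
  step 17: S(S(S(S(S(mul(SSSZ, Z))))))
  step 18: S(S(S(S(S(add(Z, mul(SSZ, Z)))))))
  step 19: S(S(S(S(S(mul(SSZ, Z))))))
  step 20: S(S(S(S(S(add(Z, mul(SZ, Z)))))))
  step 21: S(S(S(S(S(mul(SZ, Z))))))
  step 22: S(S(S(S(S(add(Z, mul(Z, Z)))))))
  step 23: S(S(S(S(S(mul(Z, Z))))))
  step 24: S^5(Z)

Term B:
  start: add(mul(SZ, SZ), add(Z, S^4(Z)))
  step 1: add(add(SZ, mul(Z, SZ)), add(Z, S^4(Z)))
  step 2: add(S(add(Z, mul(Z, SZ))), add(Z, S^4(Z)))
  step 3: S(add(add(Z, mul(Z, SZ)), add(Z, S^4(Z))))
  step 4: S(add(mul(Z, SZ), add(Z, S^4(Z))))
  step 5: S(add(Z, add(Z, S^4(Z))))
  step 6: S(add(Z, S^4(Z)))
  step 7: S^5(Z)

Answer: SAME — A ⇓ S^5(Z), B ⇓ S^5(Z)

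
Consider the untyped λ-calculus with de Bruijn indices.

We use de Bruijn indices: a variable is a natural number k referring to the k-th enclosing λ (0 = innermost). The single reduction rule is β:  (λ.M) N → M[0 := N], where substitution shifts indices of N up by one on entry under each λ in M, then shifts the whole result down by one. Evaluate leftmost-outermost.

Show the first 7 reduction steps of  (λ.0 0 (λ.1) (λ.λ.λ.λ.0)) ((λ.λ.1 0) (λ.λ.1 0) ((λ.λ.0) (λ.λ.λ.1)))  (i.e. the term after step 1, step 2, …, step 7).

  start: (λ.0 0 (λ.1) (λ.λ.λ.λ.0)) ((λ.λ.1 0) (λ.λ.1 0) ((λ.λ.0) (λ.λ.λ.1)))
  [1] (λ.λ.1 0) (λ.λ.1 0) ((λ.λ.0) (λ.λ.λ.1)) ((λ.λ.1 0) (λ.λ.1 0) ((λ.λ.0) (λ.λ.λ.1))) (λ.(λ.λ.1 0) (λ.λ.1 0) ((λ.λ.0) (λ.λ.λ.1))) (λ.λ.λ.λ.0)
  [2] (λ.(λ.λ.1 0) 0) ((λ.λ.0) (λ.λ.λ.1)) ((λ.λ.1 0) (λ.λ.1 0) ((λ.λ.0) (λ.λ.λ.1))) (λ.(λ.λ.1 0) (λ.λ.1 0) ((λ.λ.0) (λ.λ.λ.1))) (λ.λ.λ.λ.0)
  [3] (λ.λ.1 0) ((λ.λ.0) (λ.λ.λ.1)) ((λ.λ.1 0) (λ.λ.1 0) ((λ.λ.0) (λ.λ.λ.1))) (λ.(λ.λ.1 0) (λ.λ.1 0) ((λ.λ.0) (λ.λ.λ.1))) (λ.λ.λ.λ.0)
  [4] (λ.(λ.λ.0) (λ.λ.λ.1) 0) ((λ.λ.1 0) (λ.λ.1 0) ((λ.λ.0) (λ.λ.λ.1))) (λ.(λ.λ.1 0) (λ.λ.1 0) ((λ.λ.0) (λ.λ.λ.1))) (λ.λ.λ.λ.0)
  [5] (λ.λ.0) (λ.λ.λ.1) ((λ.λ.1 0) (λ.λ.1 0) ((λ.λ.0) (λ.λ.λ.1))) (λ.(λ.λ.1 0) (λ.λ.1 0) ((λ.λ.0) (λ.λ.λ.1))) (λ.λ.λ.λ.0)
  [6] (λ.0) ((λ.λ.1 0) (λ.λ.1 0) ((λ.λ.0) (λ.λ.λ.1))) (λ.(λ.λ.1 0) (λ.λ.1 0) ((λ.λ.0) (λ.λ.λ.1))) (λ.λ.λ.λ.0)
  [7] (λ.λ.1 0) (λ.λ.1 0) ((λ.λ.0) (λ.λ.λ.1)) (λ.(λ.λ.1 0) (λ.λ.1 0) ((λ.λ.0) (λ.λ.λ.1))) (λ.λ.λ.λ.0)

Answer: after 7 steps: (λ.λ.1 0) (λ.λ.1 0) ((λ.λ.0) (λ.λ.λ.1)) (λ.(λ.λ.1 0) (λ.λ.1 0) ((λ.λ.0) (λ.λ.λ.1))) (λ.λ.λ.λ.0)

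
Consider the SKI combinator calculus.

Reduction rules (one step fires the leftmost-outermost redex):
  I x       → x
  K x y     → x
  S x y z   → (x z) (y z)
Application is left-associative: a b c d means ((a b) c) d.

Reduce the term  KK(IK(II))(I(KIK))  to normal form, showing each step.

Answer: normal form = KI  (in 3 steps)

Reduction:
  start: KK(IK(II))(I(KIK))
  step 1: K(I(KIK))
  step 2: K(KIK)
  step 3: KI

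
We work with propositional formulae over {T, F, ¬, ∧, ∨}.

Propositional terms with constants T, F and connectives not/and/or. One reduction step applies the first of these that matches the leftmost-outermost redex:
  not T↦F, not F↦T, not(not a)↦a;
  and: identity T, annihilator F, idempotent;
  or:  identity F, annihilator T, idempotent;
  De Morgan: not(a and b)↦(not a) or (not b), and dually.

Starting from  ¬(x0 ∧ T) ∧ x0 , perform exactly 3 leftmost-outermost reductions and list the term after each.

Answer: after 3 steps: ¬x0 ∧ x0

Derivation:
  start: ¬(x0 ∧ T) ∧ x0
  →1  (¬x0 ∨ ¬T) ∧ x0
  →2  (¬x0 ∨ F) ∧ x0
  →3  ¬x0 ∧ x0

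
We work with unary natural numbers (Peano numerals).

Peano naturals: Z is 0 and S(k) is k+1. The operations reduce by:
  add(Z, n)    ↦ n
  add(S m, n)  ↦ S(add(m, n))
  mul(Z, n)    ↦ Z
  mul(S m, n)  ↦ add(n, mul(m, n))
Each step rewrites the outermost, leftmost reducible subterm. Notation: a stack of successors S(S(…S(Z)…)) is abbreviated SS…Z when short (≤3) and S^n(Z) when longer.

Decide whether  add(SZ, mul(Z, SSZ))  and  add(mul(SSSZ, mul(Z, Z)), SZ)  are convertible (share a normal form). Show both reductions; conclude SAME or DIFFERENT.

Term A:
  start: add(SZ, mul(Z, SSZ))
  [1] S(add(Z, mul(Z, SSZ)))
  [2] S(mul(Z, SSZ))
  [3] SZ

Term B:
  start: add(mul(SSSZ, mul(Z, Z)), SZ)
  [1] add(add(mul(Z, Z), mul(SSZ, mul(Z, Z))), SZ)
  [2] add(add(Z, mul(SSZ, mul(Z, Z))), SZ)
  [3] add(mul(SSZ, mul(Z, Z)), SZ)
  [4] add(add(mul(Z, Z), mul(SZ, mul(Z, Z))), SZ)
  [5] add(add(Z, mul(SZ, mul(Z, Z))), SZ)
  [6] add(mul(SZ, mul(Z, Z)), SZ)
  [7] add(add(mul(Z, Z), mul(Z, mul(Z, Z))), SZ)
  [8] add(add(Z, mul(Z, mul(Z, Z))), SZ)
  [9] add(mul(Z, mul(Z, Z)), SZ)
  [10] add(Z, SZ)
  [11] SZ

Answer: SAME — A ⇓ SZ, B ⇓ SZ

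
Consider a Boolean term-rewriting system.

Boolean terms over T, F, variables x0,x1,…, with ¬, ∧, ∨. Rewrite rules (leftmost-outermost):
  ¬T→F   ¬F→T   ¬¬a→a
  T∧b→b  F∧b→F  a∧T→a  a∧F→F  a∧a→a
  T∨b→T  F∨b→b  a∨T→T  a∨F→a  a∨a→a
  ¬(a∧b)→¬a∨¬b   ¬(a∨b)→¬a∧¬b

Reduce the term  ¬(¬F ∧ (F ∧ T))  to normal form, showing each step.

  start: ¬(¬F ∧ (F ∧ T))
  step 1: ¬¬F ∨ ¬(F ∧ T)
  step 2: F ∨ ¬(F ∧ T)
  step 3: ¬(F ∧ T)
  step 4: ¬F ∨ ¬T
  step 5: T ∨ ¬T
  step 6: T

Answer: normal form = T  (in 6 steps)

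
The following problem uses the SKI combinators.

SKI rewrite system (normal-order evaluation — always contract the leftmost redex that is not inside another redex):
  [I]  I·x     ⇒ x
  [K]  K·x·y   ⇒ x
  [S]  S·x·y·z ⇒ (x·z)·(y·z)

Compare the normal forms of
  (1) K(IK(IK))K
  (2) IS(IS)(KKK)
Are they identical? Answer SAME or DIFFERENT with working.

Answer: DIFFERENT — A ⇓ KK, B ⇓ SSK

Derivation:
Term A:
  start: K(IK(IK))K
  [1] IK(IK)
  [2] K(IK)
  [3] KK

Term B:
  start: IS(IS)(KKK)
  [1] S(IS)(KKK)
  [2] SS(KKK)
  [3] SSK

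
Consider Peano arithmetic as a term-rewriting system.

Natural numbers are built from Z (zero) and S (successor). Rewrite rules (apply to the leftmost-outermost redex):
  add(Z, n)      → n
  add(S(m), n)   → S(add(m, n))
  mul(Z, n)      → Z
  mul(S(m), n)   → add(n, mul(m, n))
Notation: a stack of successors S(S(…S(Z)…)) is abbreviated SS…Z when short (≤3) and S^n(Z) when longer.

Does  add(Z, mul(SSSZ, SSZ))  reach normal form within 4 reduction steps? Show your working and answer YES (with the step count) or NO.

Answer: NO — after 4 steps the term is S(S(add(Z, mul(SSZ, SSZ)))), not yet normal

Working:
  start: add(Z, mul(SSSZ, SSZ))
  step 1: mul(SSSZ, SSZ)
  step 2: add(SSZ, mul(SSZ, SSZ))
  step 3: S(add(SZ, mul(SSZ, SSZ)))
  step 4: S(S(add(Z, mul(SSZ, SSZ))))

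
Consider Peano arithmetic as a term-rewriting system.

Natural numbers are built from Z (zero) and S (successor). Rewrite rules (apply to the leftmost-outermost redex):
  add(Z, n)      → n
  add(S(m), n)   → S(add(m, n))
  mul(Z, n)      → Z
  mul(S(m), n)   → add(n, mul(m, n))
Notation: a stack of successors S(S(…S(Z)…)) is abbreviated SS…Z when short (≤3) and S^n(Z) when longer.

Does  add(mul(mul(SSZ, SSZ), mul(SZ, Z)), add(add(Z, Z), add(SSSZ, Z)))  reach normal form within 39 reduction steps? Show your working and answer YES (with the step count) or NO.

Answer: YES — reaches normal form SSSZ in 37 ≤ 39 steps

Reduction:
  start: add(mul(mul(SSZ, SSZ), mul(SZ, Z)), add(add(Z, Z), add(SSSZ, Z)))
  step 1: add(mul(add(SSZ, mul(SZ, SSZ)), mul(SZ, Z)), add(add(Z, Z), add(SSSZ, Z)))
  step 2: add(mul(S(add(SZ, mul(SZ, SSZ))), mul(SZ, Z)), add(add(Z, Z), add(SSSZ, Z)))
  step 3: add(add(mul(SZ, Z), mul(add(SZ, mul(SZ, SSZ)), mul(SZ, Z))), add(add(Z, Z), add(SSSZ, Z)))
  step 4: add(add(add(Z, mul(Z, Z)), mul(add(SZ, mul(SZ, SSZ)), mul(SZ, Z))), add(add(Z, Z), add(SSSZ, Z)))
  step 5: add(add(mul(Z, Z), mul(add(SZ, mul(SZ, SSZ)), mul(SZ, Z))), add(add(Z, Z), add(SSSZ, Z)))
  step 6: add(add(Z, mul(add(SZ, mul(SZ, SSZ)), mul(SZ, Z))), add(add(Z, Z), add(SSSZ, Z)))
  step 7: add(mul(add(SZ, mul(SZ, SSZ)), mul(SZ, Z)), add(add(Z, Z), add(SSSZ, Z)))
  step 8: add(mul(S(add(Z, mul(SZ, SSZ))), mul(SZ, Z)), add(add(Z, Z), add(SSSZ, Z)))
  step 9: add(add(mul(SZ, Z), mul(add(Z, mul(SZ, SSZ)), mul(SZ, Z))), add(add(Z, Z), add(SSSZ, Z)))
  step 10: add(add(add(Z, mul(Z, Z)), mul(add(Z, mul(SZ, SSZ)), mul(SZ, Z))), add(add(Z, Z), add(SSSZ, Z)))
  step 11: add(add(mul(Z, Z), mul(add(Z, mul(SZ, SSZ)), mul(SZ, Z))), add(add(Z, Z), add(SSSZ, Z)))
  step 12: add(add(Z, mul(add(Z, mul(SZ, SSZ)), mul(SZ, Z))), add(add(Z, Z), add(SSSZ, Z)))
  step 13: add(mul(add(Z, mul(SZ, SSZ)), mul(SZ, Z)), add(add(Z, Z), add(SSSZ, Z)))
  step 14: add(mul(mul(SZ, SSZ), mul(SZ, Z)), add(add(Z, Z), add(SSSZ, Z)))
  step 15: add(mul(add(SSZ, mul(Z, SSZ)), mul(SZ, Z)), add(add(Z, Z), add(SSSZ, Z)))
  step 16: add(mul(S(add(SZ, mul(Z, SSZ))), mul(SZ, Z)), add(add(Z, Z), add(SSSZ, Z)))
  step 17: add(add(mul(SZ, Z), mul(add(SZ, mul(Z, SSZ)), mul(SZ, Z))), add(add(Z, Z), add(SSSZ, Z)))
  step 18: add(add(add(Z, mul(Z, Z)), mul(add(SZ, mul(Z, SSZ)), mul(SZ, Z))), add(add(Z, Z), add(SSSZ, Z)))
  step 19: add(add(mul(Z, Z), mul(add(SZ, mul(Z, SSZ)), mul(SZ, Z))), add(add(Z, Z), add(SSSZ, Z)))
  step 20: add(add(Z, mul(add(SZ, mul(Z, SSZ)), mul(SZ, Z))), add(add(Z, Z), add(SSSZ, Z)))
  step 21: add(mul(add(SZ, mul(Z, SSZ)), mul(SZ, Z)), add(add(Z, Z), add(SSSZ, Z)))
  step 22: add(mul(S(add(Z, mul(Z, SSZ))), mul(SZ, Z)), add(add(Z, Z), add(SSSZ, Z)))
  step 23: add(add(mul(SZ, Z), mul(add(Z, mul(Z, SSZ)), mul(SZ, Z))), add(add(Z, Z), add(SSSZ, Z)))
  step 24: add(add(add(Z, mul(Z, Z)), mul(add(Z, mul(Z, SSZ)), mul(SZ, Z))), add(add(Z, Z), add(SSSZ, Z)))
  step 25: add(add(mul(Z, Z), mul(add(Z, mul(Z, SSZ)), mul(SZ, Z))), add(add(Z, Z), add(SSSZ, Z)))
  step 26: add(add(Z, mul(add(Z, mul(Z, SSZ)), mul(SZ, Z))), add(add(Z, Z), add(SSSZ, Z)))
  step 27: add(mul(add(Z, mul(Z, SSZ)), mul(SZ, Z)), add(add(Z, Z), add(SSSZ, Z)))
  step 28: add(mul(mul(Z, SSZ), mul(SZ, Z)), add(add(Z, Z), add(SSSZ, Z)))
  step 29: add(mul(Z, mul(SZ, Z)), add(add(Z, Z), add(SSSZ, Z)))
  step 30: add(Z, add(add(Z, Z), add(SSSZ, Z)))
  step 31: add(add(Z, Z), add(SSSZ, Z))
  step 32: add(Z, add(SSSZ, Z))
  step 33: add(SSSZ, Z)
  step 34: S(add(SSZ, Z))
  step 35: S(S(add(SZ, Z)))
  step 36: S(S(S(add(Z, Z))))
  step 37: SSSZ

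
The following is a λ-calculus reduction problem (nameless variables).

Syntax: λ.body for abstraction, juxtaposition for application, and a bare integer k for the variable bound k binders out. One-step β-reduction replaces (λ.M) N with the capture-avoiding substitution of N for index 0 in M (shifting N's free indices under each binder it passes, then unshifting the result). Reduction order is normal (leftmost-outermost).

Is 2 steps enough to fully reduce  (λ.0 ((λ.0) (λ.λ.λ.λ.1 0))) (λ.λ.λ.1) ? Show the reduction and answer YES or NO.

  start: (λ.0 ((λ.0) (λ.λ.λ.λ.1 0))) (λ.λ.λ.1)
  →1  (λ.λ.λ.1) ((λ.0) (λ.λ.λ.λ.1 0))
  →2  λ.λ.1

Answer: YES — reaches normal form λ.λ.1 in 2 ≤ 2 steps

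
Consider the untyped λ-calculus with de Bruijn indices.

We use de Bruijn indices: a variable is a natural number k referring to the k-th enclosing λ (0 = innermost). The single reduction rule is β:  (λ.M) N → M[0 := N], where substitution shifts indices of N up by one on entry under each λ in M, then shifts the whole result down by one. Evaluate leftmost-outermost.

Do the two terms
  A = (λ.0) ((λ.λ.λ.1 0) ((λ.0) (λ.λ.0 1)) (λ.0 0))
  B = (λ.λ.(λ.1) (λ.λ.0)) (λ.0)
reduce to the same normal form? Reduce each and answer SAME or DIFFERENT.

Term A:
  start: (λ.0) ((λ.λ.λ.1 0) ((λ.0) (λ.λ.0 1)) (λ.0 0))
  step 1: (λ.λ.λ.1 0) ((λ.0) (λ.λ.0 1)) (λ.0 0)
  step 2: (λ.λ.1 0) (λ.0 0)
  step 3: λ.(λ.0 0) 0
  step 4: λ.0 0

Term B:
  start: (λ.λ.(λ.1) (λ.λ.0)) (λ.0)
  step 1: λ.(λ.1) (λ.λ.0)
  step 2: λ.0

Answer: DIFFERENT — A ⇓ λ.0 0, B ⇓ λ.0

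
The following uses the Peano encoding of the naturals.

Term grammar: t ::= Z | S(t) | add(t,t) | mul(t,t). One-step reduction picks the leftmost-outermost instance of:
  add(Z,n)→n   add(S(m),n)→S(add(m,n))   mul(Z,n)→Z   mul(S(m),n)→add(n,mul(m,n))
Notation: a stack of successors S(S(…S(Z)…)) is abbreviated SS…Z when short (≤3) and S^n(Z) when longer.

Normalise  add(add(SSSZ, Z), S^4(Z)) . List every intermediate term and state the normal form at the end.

  start: add(add(SSSZ, Z), S^4(Z))
  [1] add(S(add(SSZ, Z)), S^4(Z))
  [2] S(add(add(SSZ, Z), S^4(Z)))
  [3] S(add(S(add(SZ, Z)), S^4(Z)))
  [4] S(S(add(add(SZ, Z), S^4(Z))))
  [5] S(S(add(S(add(Z, Z)), S^4(Z))))
  [6] S(S(S(add(add(Z, Z), S^4(Z)))))
  [7] S(S(S(add(Z, S^4(Z)))))
  [8] S^7(Z)

Answer: normal form = S^7(Z)  (in 8 steps)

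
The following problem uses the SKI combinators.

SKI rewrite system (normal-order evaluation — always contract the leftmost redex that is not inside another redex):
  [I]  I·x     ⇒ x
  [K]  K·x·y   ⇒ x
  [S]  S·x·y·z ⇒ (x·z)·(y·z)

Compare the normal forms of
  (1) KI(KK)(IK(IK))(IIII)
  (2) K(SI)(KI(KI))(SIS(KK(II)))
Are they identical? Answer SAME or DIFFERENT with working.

Answer: DIFFERENT — A ⇓ K, B ⇓ SI(K(SK))

Reduction:
Term A:
  start: KI(KK)(IK(IK))(IIII)
  step 1: I(IK(IK))(IIII)
  step 2: IK(IK)(IIII)
  step 3: K(IK)(IIII)
  step 4: IK
  step 5: K

Term B:
  start: K(SI)(KI(KI))(SIS(KK(II)))
  step 1: SI(SIS(KK(II)))
  step 2: SI(I(KK(II))(S(KK(II))))
  step 3: SI(KK(II)(S(KK(II))))
  step 4: SI(K(S(KK(II))))
  step 5: SI(K(SK))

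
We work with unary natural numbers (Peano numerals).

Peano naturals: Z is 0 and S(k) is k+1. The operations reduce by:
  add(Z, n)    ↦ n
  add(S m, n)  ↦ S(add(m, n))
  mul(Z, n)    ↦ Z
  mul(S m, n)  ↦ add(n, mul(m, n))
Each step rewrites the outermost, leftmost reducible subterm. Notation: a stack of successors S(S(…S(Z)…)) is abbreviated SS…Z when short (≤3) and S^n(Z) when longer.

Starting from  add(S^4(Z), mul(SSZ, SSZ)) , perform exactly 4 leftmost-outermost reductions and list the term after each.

  start: add(S^4(Z), mul(SSZ, SSZ))
  →1  S(add(SSSZ, mul(SSZ, SSZ)))
  →2  S(S(add(SSZ, mul(SSZ, SSZ))))
  →3  S(S(S(add(SZ, mul(SSZ, SSZ)))))
  →4  S(S(S(S(add(Z, mul(SSZ, SSZ))))))

Answer: after 4 steps: S(S(S(S(add(Z, mul(SSZ, SSZ))))))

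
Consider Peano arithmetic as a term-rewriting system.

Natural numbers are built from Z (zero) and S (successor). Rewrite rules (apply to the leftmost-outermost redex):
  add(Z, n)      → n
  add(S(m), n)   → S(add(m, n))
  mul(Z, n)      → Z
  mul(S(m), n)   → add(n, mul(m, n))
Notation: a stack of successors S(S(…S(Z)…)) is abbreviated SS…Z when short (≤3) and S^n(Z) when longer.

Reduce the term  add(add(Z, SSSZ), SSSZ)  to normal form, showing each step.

  start: add(add(Z, SSSZ), SSSZ)
  →1  add(SSSZ, SSSZ)
  →2  S(add(SSZ, SSSZ))
  →3  S(S(add(SZ, SSSZ)))
  →4  S(S(S(add(Z, SSSZ))))
  →5  S^6(Z)

Answer: normal form = S^6(Z)  (in 5 steps)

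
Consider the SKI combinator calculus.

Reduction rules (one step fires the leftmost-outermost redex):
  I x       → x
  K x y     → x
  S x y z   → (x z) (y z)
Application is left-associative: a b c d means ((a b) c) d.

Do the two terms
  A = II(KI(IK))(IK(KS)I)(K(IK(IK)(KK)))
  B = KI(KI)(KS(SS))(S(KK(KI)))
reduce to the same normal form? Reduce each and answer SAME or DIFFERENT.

Term A:
  start: II(KI(IK))(IK(KS)I)(K(IK(IK)(KK)))
  step 1: I(KI(IK))(IK(KS)I)(K(IK(IK)(KK)))
  step 2: KI(IK)(IK(KS)I)(K(IK(IK)(KK)))
  step 3: I(IK(KS)I)(K(IK(IK)(KK)))
  step 4: IK(KS)I(K(IK(IK)(KK)))
  step 5: K(KS)I(K(IK(IK)(KK)))
  step 6: KS(K(IK(IK)(KK)))
  step 7: S

Term B:
  start: KI(KI)(KS(SS))(S(KK(KI)))
  step 1: I(KS(SS))(S(KK(KI)))
  step 2: KS(SS)(S(KK(KI)))
  step 3: S(S(KK(KI)))
  step 4: S(SK)

Answer: DIFFERENT — A ⇓ S, B ⇓ S(SK)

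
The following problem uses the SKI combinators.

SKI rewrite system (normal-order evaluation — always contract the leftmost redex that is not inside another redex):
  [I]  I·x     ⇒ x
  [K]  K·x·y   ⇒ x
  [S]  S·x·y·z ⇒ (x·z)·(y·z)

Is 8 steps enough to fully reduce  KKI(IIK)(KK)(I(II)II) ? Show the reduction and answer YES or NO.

  start: KKI(IIK)(KK)(I(II)II)
  step 1: K(IIK)(KK)(I(II)II)
  step 2: IIK(I(II)II)
  step 3: IK(I(II)II)
  step 4: K(I(II)II)
  step 5: K(IIII)
  step 6: K(III)
  step 7: K(II)
  step 8: KI

Answer: YES — reaches normal form KI in 8 ≤ 8 steps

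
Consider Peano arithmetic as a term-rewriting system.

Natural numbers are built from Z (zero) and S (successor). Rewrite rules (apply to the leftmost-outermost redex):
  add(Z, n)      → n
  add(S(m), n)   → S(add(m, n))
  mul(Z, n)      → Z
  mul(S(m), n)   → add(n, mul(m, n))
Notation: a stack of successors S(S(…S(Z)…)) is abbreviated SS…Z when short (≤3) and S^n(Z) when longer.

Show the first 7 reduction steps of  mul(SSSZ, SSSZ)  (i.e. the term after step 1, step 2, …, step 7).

Answer: after 7 steps: S(S(S(S(add(SSZ, mul(SZ, SSSZ))))))

Working:
  start: mul(SSSZ, SSSZ)
  →1  add(SSSZ, mul(SSZ, SSSZ))
  →2  S(add(SSZ, mul(SSZ, SSSZ)))
  →3  S(S(add(SZ, mul(SSZ, SSSZ))))
  →4  S(S(S(add(Z, mul(SSZ, SSSZ)))))
  →5  S(S(S(mul(SSZ, SSSZ))))
  →6  S(S(S(add(SSSZ, mul(SZ, SSSZ)))))
  →7  S(S(S(S(add(SSZ, mul(SZ, SSSZ))))))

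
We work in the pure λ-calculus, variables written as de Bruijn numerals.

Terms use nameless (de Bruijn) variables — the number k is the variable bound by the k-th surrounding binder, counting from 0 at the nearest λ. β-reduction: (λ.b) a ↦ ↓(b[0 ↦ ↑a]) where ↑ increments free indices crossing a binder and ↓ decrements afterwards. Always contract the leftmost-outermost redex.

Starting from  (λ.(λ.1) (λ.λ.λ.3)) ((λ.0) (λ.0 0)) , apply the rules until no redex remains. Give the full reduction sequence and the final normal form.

Answer: normal form = λ.0 0  (in 3 steps)

Derivation:
  start: (λ.(λ.1) (λ.λ.λ.3)) ((λ.0) (λ.0 0))
  [1] (λ.(λ.0) (λ.0 0)) (λ.λ.λ.(λ.0) (λ.0 0))
  [2] (λ.0) (λ.0 0)
  [3] λ.0 0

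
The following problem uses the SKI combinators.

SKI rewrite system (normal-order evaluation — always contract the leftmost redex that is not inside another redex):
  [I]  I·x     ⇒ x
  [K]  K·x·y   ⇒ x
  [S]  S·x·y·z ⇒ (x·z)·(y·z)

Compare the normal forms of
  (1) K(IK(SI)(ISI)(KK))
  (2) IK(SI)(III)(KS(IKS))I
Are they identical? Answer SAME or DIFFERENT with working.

Answer: DIFFERENT — A ⇓ K(SI(KK)), B ⇓ SI

Reduction:
Term A:
  start: K(IK(SI)(ISI)(KK))
  step 1: K(K(SI)(ISI)(KK))
  step 2: K(SI(KK))

Term B:
  start: IK(SI)(III)(KS(IKS))I
  step 1: K(SI)(III)(KS(IKS))I
  step 2: SI(KS(IKS))I
  step 3: II(KS(IKS)I)
  step 4: I(KS(IKS)I)
  step 5: KS(IKS)I
  step 6: SI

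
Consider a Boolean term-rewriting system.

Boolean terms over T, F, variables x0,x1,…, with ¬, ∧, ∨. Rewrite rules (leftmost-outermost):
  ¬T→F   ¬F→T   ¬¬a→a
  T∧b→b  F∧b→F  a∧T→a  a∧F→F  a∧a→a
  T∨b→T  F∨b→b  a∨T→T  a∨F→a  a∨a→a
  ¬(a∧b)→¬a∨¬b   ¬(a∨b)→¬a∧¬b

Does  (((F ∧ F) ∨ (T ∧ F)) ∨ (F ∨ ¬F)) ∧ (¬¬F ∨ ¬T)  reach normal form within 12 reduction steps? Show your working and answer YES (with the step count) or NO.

  start: (((F ∧ F) ∨ (T ∧ F)) ∨ (F ∨ ¬F)) ∧ (¬¬F ∨ ¬T)
  →1  ((F ∨ (T ∧ F)) ∨ (F ∨ ¬F)) ∧ (¬¬F ∨ ¬T)
  →2  ((T ∧ F) ∨ (F ∨ ¬F)) ∧ (¬¬F ∨ ¬T)
  →3  (F ∨ (F ∨ ¬F)) ∧ (¬¬F ∨ ¬T)
  →4  (F ∨ ¬F) ∧ (¬¬F ∨ ¬T)
  →5  ¬F ∧ (¬¬F ∨ ¬T)
  →6  T ∧ (¬¬F ∨ ¬T)
  →7  ¬¬F ∨ ¬T
  →8  F ∨ ¬T
  →9  ¬T
  →10  F

Answer: YES — reaches normal form F in 10 ≤ 12 steps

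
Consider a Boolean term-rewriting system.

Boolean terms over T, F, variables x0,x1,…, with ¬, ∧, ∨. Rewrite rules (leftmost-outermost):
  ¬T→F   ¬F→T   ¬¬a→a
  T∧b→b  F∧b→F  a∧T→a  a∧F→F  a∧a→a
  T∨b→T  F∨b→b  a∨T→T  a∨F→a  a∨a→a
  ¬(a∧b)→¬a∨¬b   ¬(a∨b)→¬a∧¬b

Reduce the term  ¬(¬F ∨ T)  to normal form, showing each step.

Answer: normal form = F  (in 3 steps)

Working:
  start: ¬(¬F ∨ T)
  →1  ¬¬F ∧ ¬T
  →2  F ∧ ¬T
  →3  F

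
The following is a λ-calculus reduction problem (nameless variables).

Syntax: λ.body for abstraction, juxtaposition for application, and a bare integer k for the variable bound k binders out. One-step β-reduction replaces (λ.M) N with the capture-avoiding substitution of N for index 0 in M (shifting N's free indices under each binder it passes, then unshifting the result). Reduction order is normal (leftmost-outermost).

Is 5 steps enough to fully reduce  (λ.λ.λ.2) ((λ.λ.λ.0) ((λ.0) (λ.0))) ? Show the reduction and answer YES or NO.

Answer: YES — reaches normal form λ.λ.λ.λ.0 in 2 ≤ 5 steps

Derivation:
  start: (λ.λ.λ.2) ((λ.λ.λ.0) ((λ.0) (λ.0)))
  step 1: λ.λ.(λ.λ.λ.0) ((λ.0) (λ.0))
  step 2: λ.λ.λ.λ.0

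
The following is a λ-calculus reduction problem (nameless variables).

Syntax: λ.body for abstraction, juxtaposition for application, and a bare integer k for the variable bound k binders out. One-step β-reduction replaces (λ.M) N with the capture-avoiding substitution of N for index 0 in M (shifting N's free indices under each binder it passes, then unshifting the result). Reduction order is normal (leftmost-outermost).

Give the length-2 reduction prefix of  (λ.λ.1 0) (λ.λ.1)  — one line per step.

  start: (λ.λ.1 0) (λ.λ.1)
  step 1: λ.(λ.λ.1) 0
  step 2: λ.λ.1

Answer: after 2 steps: λ.λ.1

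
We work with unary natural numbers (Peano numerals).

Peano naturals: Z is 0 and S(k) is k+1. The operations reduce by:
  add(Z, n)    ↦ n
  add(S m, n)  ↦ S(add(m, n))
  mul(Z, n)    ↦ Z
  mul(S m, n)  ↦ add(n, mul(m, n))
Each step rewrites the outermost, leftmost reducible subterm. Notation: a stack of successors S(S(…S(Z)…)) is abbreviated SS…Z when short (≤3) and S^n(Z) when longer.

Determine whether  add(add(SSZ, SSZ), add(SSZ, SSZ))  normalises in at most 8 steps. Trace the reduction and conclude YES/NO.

Answer: NO — after 8 steps the term is S(S(S(S(add(SSZ, SSZ))))), not yet normal

Derivation:
  start: add(add(SSZ, SSZ), add(SSZ, SSZ))
  step 1: add(S(add(SZ, SSZ)), add(SSZ, SSZ))
  step 2: S(add(add(SZ, SSZ), add(SSZ, SSZ)))
  step 3: S(add(S(add(Z, SSZ)), add(SSZ, SSZ)))
  step 4: S(S(add(add(Z, SSZ), add(SSZ, SSZ))))
  step 5: S(S(add(SSZ, add(SSZ, SSZ))))
  step 6: S(S(S(add(SZ, add(SSZ, SSZ)))))
  step 7: S(S(S(S(add(Z, add(SSZ, SSZ))))))
  step 8: S(S(S(S(add(SSZ, SSZ)))))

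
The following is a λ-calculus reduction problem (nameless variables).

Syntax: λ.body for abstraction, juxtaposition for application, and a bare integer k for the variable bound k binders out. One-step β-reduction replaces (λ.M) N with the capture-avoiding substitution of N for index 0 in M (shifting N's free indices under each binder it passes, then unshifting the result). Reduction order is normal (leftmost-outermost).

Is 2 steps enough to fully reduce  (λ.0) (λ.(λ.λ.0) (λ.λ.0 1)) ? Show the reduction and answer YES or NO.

Answer: YES — reaches normal form λ.λ.0 in 2 ≤ 2 steps

Reduction:
  start: (λ.0) (λ.(λ.λ.0) (λ.λ.0 1))
  step 1: λ.(λ.λ.0) (λ.λ.0 1)
  step 2: λ.λ.0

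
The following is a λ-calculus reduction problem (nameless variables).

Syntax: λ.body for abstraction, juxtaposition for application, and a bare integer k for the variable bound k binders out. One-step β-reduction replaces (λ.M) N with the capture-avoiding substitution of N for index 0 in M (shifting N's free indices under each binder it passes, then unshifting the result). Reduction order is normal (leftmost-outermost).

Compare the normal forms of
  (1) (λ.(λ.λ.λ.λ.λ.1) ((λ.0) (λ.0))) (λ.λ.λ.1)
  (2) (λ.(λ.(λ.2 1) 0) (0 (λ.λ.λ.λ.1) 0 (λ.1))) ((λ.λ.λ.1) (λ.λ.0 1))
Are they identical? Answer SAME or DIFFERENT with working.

Term A:
  start: (λ.(λ.λ.λ.λ.λ.1) ((λ.0) (λ.0))) (λ.λ.λ.1)
  [1] (λ.λ.λ.λ.λ.1) ((λ.0) (λ.0))
  [2] λ.λ.λ.λ.1

Term B:
  start: (λ.(λ.(λ.2 1) 0) (0 (λ.λ.λ.λ.1) 0 (λ.1))) ((λ.λ.λ.1) (λ.λ.0 1))
  [1] (λ.(λ.(λ.λ.λ.1) (λ.λ.0 1) 1) 0) ((λ.λ.λ.1) (λ.λ.0 1) (λ.λ.λ.λ.1) ((λ.λ.λ.1) (λ.λ.0 1)) (λ.(λ.λ.λ.1) (λ.λ.0 1)))
  [2] (λ.(λ.λ.λ.1) (λ.λ.0 1) ((λ.λ.λ.1) (λ.λ.0 1) (λ.λ.λ.λ.1) ((λ.λ.λ.1) (λ.λ.0 1)) (λ.(λ.λ.λ.1) (λ.λ.0 1)))) ((λ.λ.λ.1) (λ.λ.0 1) (λ.λ.λ.λ.1) ((λ.λ.λ.1) (λ.λ.0 1)) (λ.(λ.λ.λ.1) (λ.λ.0 1)))
  [3] (λ.λ.λ.1) (λ.λ.0 1) ((λ.λ.λ.1) (λ.λ.0 1) (λ.λ.λ.λ.1) ((λ.λ.λ.1) (λ.λ.0 1)) (λ.(λ.λ.λ.1) (λ.λ.0 1)))
  [4] (λ.λ.1) ((λ.λ.λ.1) (λ.λ.0 1) (λ.λ.λ.λ.1) ((λ.λ.λ.1) (λ.λ.0 1)) (λ.(λ.λ.λ.1) (λ.λ.0 1)))
  [5] λ.(λ.λ.λ.1) (λ.λ.0 1) (λ.λ.λ.λ.1) ((λ.λ.λ.1) (λ.λ.0 1)) (λ.(λ.λ.λ.1) (λ.λ.0 1))
  [6] λ.(λ.λ.1) (λ.λ.λ.λ.1) ((λ.λ.λ.1) (λ.λ.0 1)) (λ.(λ.λ.λ.1) (λ.λ.0 1))
  [7] λ.(λ.λ.λ.λ.λ.1) ((λ.λ.λ.1) (λ.λ.0 1)) (λ.(λ.λ.λ.1) (λ.λ.0 1))
  [8] λ.(λ.λ.λ.λ.1) (λ.(λ.λ.λ.1) (λ.λ.0 1))
  [9] λ.λ.λ.λ.1

Answer: SAME — A ⇓ λ.λ.λ.λ.1, B ⇓ λ.λ.λ.λ.1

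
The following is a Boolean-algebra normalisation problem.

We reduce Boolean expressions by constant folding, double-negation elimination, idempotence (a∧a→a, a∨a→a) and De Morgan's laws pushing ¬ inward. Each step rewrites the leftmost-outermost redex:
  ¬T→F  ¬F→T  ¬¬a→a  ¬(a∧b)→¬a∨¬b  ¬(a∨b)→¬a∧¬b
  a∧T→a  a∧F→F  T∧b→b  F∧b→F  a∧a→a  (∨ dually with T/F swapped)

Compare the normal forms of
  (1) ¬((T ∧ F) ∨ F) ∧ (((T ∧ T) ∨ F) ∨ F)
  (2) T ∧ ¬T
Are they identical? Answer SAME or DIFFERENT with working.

Answer: DIFFERENT — A ⇓ T, B ⇓ F

Derivation:
Term A:
  start: ¬((T ∧ F) ∨ F) ∧ (((T ∧ T) ∨ F) ∨ F)
  step 1: (¬(T ∧ F) ∧ ¬F) ∧ (((T ∧ T) ∨ F) ∨ F)
  step 2: ((¬T ∨ ¬F) ∧ ¬F) ∧ (((T ∧ T) ∨ F) ∨ F)
  step 3: ((F ∨ ¬F) ∧ ¬F) ∧ (((T ∧ T) ∨ F) ∨ F)
  step 4: (¬F ∧ ¬F) ∧ (((T ∧ T) ∨ F) ∨ F)
  step 5: ¬F ∧ (((T ∧ T) ∨ F) ∨ F)
  step 6: T ∧ (((T ∧ T) ∨ F) ∨ F)
  step 7: ((T ∧ T) ∨ F) ∨ F
  step 8: (T ∧ T) ∨ F
  step 9: T ∧ T
  step 10: T

Term B:
  start: T ∧ ¬T
  step 1: ¬T
  step 2: F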